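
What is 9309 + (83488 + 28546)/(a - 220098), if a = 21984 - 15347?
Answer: 1986996415/213461 ≈ 9308.5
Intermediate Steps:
a = 6637
9309 + (83488 + 28546)/(a - 220098) = 9309 + (83488 + 28546)/(6637 - 220098) = 9309 + 112034/(-213461) = 9309 + 112034*(-1/213461) = 9309 - 112034/213461 = 1986996415/213461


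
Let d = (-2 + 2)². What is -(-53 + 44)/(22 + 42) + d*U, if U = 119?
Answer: 9/64 ≈ 0.14063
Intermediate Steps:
d = 0 (d = 0² = 0)
-(-53 + 44)/(22 + 42) + d*U = -(-53 + 44)/(22 + 42) + 0*119 = -(-9)/64 + 0 = -1*(-9/64) + 0 = 9/64 + 0 = 9/64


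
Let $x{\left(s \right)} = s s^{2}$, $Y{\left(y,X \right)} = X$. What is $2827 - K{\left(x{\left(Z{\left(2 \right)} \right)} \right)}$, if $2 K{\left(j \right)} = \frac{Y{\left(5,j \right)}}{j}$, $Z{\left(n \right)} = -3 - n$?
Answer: $\frac{5653}{2} \approx 2826.5$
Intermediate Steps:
$x{\left(s \right)} = s^{3}$
$K{\left(j \right)} = \frac{1}{2}$ ($K{\left(j \right)} = \frac{j \frac{1}{j}}{2} = \frac{1}{2} \cdot 1 = \frac{1}{2}$)
$2827 - K{\left(x{\left(Z{\left(2 \right)} \right)} \right)} = 2827 - \frac{1}{2} = \frac{5653}{2}$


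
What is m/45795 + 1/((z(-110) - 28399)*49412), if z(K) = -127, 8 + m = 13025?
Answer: 6115936388103/21516425258680 ≈ 0.28425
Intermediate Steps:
m = 13017 (m = -8 + 13025 = 13017)
m/45795 + 1/((z(-110) - 28399)*49412) = 13017/45795 + 1/(-127 - 28399*49412) = 13017*(1/45795) + (1/49412)/(-28526) = 4339/15265 - 1/28526*1/49412 = 4339/15265 - 1/1409526712 = 6115936388103/21516425258680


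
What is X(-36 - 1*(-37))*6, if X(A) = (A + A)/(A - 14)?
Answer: -12/13 ≈ -0.92308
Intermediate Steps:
X(A) = 2*A/(-14 + A) (X(A) = (2*A)/(-14 + A) = 2*A/(-14 + A))
X(-36 - 1*(-37))*6 = (2*(-36 - 1*(-37))/(-14 + (-36 - 1*(-37))))*6 = (2*(-36 + 37)/(-14 + (-36 + 37)))*6 = (2*1/(-14 + 1))*6 = (2*1/(-13))*6 = (2*1*(-1/13))*6 = -2/13*6 = -12/13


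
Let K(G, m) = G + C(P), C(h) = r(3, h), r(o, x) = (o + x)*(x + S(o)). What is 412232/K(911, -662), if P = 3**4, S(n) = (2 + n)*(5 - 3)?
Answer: 412232/8555 ≈ 48.186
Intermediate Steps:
S(n) = 4 + 2*n (S(n) = (2 + n)*2 = 4 + 2*n)
P = 81
r(o, x) = (o + x)*(4 + x + 2*o) (r(o, x) = (o + x)*(x + (4 + 2*o)) = (o + x)*(4 + x + 2*o))
C(h) = 30 + h**2 + 13*h (C(h) = h**2 + 3*h + 2*3*(2 + 3) + 2*h*(2 + 3) = h**2 + 3*h + 2*3*5 + 2*h*5 = h**2 + 3*h + 30 + 10*h = 30 + h**2 + 13*h)
K(G, m) = 7644 + G (K(G, m) = G + (30 + 81**2 + 13*81) = G + (30 + 6561 + 1053) = G + 7644 = 7644 + G)
412232/K(911, -662) = 412232/(7644 + 911) = 412232/8555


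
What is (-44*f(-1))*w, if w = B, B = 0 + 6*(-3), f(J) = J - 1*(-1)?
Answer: 0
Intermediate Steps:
f(J) = 1 + J (f(J) = J + 1 = 1 + J)
B = -18 (B = 0 - 18 = -18)
w = -18
(-44*f(-1))*w = -44*(1 - 1)*(-18) = -44*0*(-18) = 0*(-18) = 0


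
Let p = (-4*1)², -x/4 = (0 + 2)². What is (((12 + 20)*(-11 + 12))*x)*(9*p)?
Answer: -73728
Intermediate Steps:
x = -16 (x = -4*(0 + 2)² = -4*2² = -4*4 = -16)
p = 16 (p = (-4)² = 16)
(((12 + 20)*(-11 + 12))*x)*(9*p) = (((12 + 20)*(-11 + 12))*(-16))*(9*16) = ((32*1)*(-16))*144 = (32*(-16))*144 = -512*144 = -73728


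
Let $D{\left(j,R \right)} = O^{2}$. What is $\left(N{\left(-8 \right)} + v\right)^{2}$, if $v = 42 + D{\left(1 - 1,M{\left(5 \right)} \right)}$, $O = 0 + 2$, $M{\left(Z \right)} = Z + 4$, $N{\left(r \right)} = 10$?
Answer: $3136$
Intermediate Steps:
$M{\left(Z \right)} = 4 + Z$
$O = 2$
$D{\left(j,R \right)} = 4$ ($D{\left(j,R \right)} = 2^{2} = 4$)
$v = 46$ ($v = 42 + 4 = 46$)
$\left(N{\left(-8 \right)} + v\right)^{2} = \left(10 + 46\right)^{2} = 56^{2} = 3136$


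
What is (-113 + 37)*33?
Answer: -2508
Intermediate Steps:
(-113 + 37)*33 = -76*33 = -2508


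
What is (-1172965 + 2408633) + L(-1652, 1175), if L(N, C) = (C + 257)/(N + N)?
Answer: 510330705/413 ≈ 1.2357e+6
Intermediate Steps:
L(N, C) = (257 + C)/(2*N) (L(N, C) = (257 + C)/((2*N)) = (257 + C)*(1/(2*N)) = (257 + C)/(2*N))
(-1172965 + 2408633) + L(-1652, 1175) = (-1172965 + 2408633) + (1/2)*(257 + 1175)/(-1652) = 1235668 + (1/2)*(-1/1652)*1432 = 1235668 - 179/413 = 510330705/413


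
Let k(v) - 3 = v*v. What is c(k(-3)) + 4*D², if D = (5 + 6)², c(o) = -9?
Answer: 58555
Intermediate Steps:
k(v) = 3 + v² (k(v) = 3 + v*v = 3 + v²)
D = 121 (D = 11² = 121)
c(k(-3)) + 4*D² = -9 + 4*121² = -9 + 4*14641 = -9 + 58564 = 58555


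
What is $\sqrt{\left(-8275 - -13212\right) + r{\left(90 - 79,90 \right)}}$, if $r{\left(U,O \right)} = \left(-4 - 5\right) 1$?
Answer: $8 \sqrt{77} \approx 70.2$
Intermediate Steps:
$r{\left(U,O \right)} = -9$ ($r{\left(U,O \right)} = \left(-9\right) 1 = -9$)
$\sqrt{\left(-8275 - -13212\right) + r{\left(90 - 79,90 \right)}} = \sqrt{\left(-8275 - -13212\right) - 9} = \sqrt{\left(-8275 + 13212\right) - 9} = \sqrt{4937 - 9} = \sqrt{4928} = 8 \sqrt{77}$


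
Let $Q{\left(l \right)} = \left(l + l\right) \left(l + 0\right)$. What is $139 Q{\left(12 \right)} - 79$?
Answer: $39953$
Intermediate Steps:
$Q{\left(l \right)} = 2 l^{2}$ ($Q{\left(l \right)} = 2 l l = 2 l^{2}$)
$139 Q{\left(12 \right)} - 79 = 139 \cdot 2 \cdot 12^{2} - 79 = 139 \cdot 2 \cdot 144 - 79 = 139 \cdot 288 - 79 = 40032 - 79 = 39953$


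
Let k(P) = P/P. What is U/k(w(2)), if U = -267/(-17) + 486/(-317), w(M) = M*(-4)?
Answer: 76377/5389 ≈ 14.173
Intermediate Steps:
w(M) = -4*M
k(P) = 1
U = 76377/5389 (U = -267*(-1/17) + 486*(-1/317) = 267/17 - 486/317 = 76377/5389 ≈ 14.173)
U/k(w(2)) = (76377/5389)/1 = (76377/5389)*1 = 76377/5389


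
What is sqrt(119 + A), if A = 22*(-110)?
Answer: I*sqrt(2301) ≈ 47.969*I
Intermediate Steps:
A = -2420
sqrt(119 + A) = sqrt(119 - 2420) = sqrt(-2301) = I*sqrt(2301)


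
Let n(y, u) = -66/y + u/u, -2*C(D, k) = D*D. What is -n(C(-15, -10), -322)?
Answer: -119/75 ≈ -1.5867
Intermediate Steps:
C(D, k) = -D²/2 (C(D, k) = -D*D/2 = -D²/2)
n(y, u) = 1 - 66/y (n(y, u) = -66/y + 1 = 1 - 66/y)
-n(C(-15, -10), -322) = -(-66 - ½*(-15)²)/((-½*(-15)²)) = -(-66 - ½*225)/((-½*225)) = -(-66 - 225/2)/(-225/2) = -(-2)*(-357)/(225*2) = -1*119/75 = -119/75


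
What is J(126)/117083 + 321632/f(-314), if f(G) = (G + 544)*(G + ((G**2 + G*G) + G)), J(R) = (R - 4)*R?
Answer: 3981638344/28767878515 ≈ 0.13841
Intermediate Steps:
J(R) = R*(-4 + R) (J(R) = (-4 + R)*R = R*(-4 + R))
f(G) = (544 + G)*(2*G + 2*G**2) (f(G) = (544 + G)*(G + ((G**2 + G**2) + G)) = (544 + G)*(G + (2*G**2 + G)) = (544 + G)*(G + (G + 2*G**2)) = (544 + G)*(2*G + 2*G**2))
J(126)/117083 + 321632/f(-314) = (126*(-4 + 126))/117083 + 321632/((2*(-314)*(544 + (-314)**2 + 545*(-314)))) = (126*122)*(1/117083) + 321632/((2*(-314)*(544 + 98596 - 171130))) = 15372*(1/117083) + 321632/((2*(-314)*(-71990))) = 15372/117083 + 321632/45209720 = 15372/117083 + 321632*(1/45209720) = 15372/117083 + 1748/245705 = 3981638344/28767878515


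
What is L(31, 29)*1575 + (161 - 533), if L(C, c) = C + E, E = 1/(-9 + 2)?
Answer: 48228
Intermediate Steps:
E = -⅐ (E = 1/(-7) = -⅐ ≈ -0.14286)
L(C, c) = -⅐ + C (L(C, c) = C - ⅐ = -⅐ + C)
L(31, 29)*1575 + (161 - 533) = (-⅐ + 31)*1575 + (161 - 533) = (216/7)*1575 - 372 = 48600 - 372 = 48228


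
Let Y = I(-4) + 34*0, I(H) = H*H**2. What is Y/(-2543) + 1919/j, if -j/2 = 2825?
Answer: -4518417/14367950 ≈ -0.31448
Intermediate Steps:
j = -5650 (j = -2*2825 = -5650)
I(H) = H**3
Y = -64 (Y = (-4)**3 + 34*0 = -64 + 0 = -64)
Y/(-2543) + 1919/j = -64/(-2543) + 1919/(-5650) = -64*(-1/2543) + 1919*(-1/5650) = 64/2543 - 1919/5650 = -4518417/14367950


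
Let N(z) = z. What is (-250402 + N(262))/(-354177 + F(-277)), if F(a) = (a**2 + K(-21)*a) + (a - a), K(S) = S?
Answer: 250140/271631 ≈ 0.92088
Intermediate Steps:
F(a) = a**2 - 21*a (F(a) = (a**2 - 21*a) + (a - a) = (a**2 - 21*a) + 0 = a**2 - 21*a)
(-250402 + N(262))/(-354177 + F(-277)) = (-250402 + 262)/(-354177 - 277*(-21 - 277)) = -250140/(-354177 - 277*(-298)) = -250140/(-354177 + 82546) = -250140/(-271631) = -250140*(-1/271631) = 250140/271631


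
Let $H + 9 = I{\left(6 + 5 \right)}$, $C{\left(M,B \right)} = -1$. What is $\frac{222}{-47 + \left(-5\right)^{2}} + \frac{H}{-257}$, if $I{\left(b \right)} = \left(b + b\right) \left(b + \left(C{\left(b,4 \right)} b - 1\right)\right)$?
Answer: $- \frac{28186}{2827} \approx -9.9703$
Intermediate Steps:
$I{\left(b \right)} = - 2 b$ ($I{\left(b \right)} = \left(b + b\right) \left(b - \left(1 + b\right)\right) = 2 b \left(b - \left(1 + b\right)\right) = 2 b \left(-1\right) = - 2 b$)
$H = -31$ ($H = -9 - 2 \left(6 + 5\right) = -9 - 22 = -31$)
$\frac{222}{-47 + \left(-5\right)^{2}} + \frac{H}{-257} = \frac{222}{-47 + \left(-5\right)^{2}} - \frac{31}{-257} = \frac{222}{-47 + 25} - - \frac{31}{257} = \frac{222}{-22} + \frac{31}{257} = 222 \left(- \frac{1}{22}\right) + \frac{31}{257} = - \frac{111}{11} + \frac{31}{257} = - \frac{28186}{2827}$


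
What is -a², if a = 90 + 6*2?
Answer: -10404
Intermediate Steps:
a = 102 (a = 90 + 12 = 102)
-a² = -1*102² = -1*10404 = -10404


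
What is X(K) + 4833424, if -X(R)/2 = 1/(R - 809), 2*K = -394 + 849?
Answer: 5621272116/1163 ≈ 4.8334e+6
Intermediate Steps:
K = 455/2 (K = (-394 + 849)/2 = (½)*455 = 455/2 ≈ 227.50)
X(R) = -2/(-809 + R) (X(R) = -2/(R - 809) = -2/(-809 + R))
X(K) + 4833424 = -2/(-809 + 455/2) + 4833424 = -2/(-1163/2) + 4833424 = -2*(-2/1163) + 4833424 = 4/1163 + 4833424 = 5621272116/1163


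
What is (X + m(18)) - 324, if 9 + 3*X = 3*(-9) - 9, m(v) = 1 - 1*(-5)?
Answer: -333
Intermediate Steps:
m(v) = 6 (m(v) = 1 + 5 = 6)
X = -15 (X = -3 + (3*(-9) - 9)/3 = -3 + (-27 - 9)/3 = -3 + (⅓)*(-36) = -3 - 12 = -15)
(X + m(18)) - 324 = (-15 + 6) - 324 = -9 - 324 = -333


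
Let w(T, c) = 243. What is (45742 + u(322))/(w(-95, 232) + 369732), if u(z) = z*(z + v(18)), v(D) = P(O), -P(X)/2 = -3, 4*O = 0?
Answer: 151358/369975 ≈ 0.40910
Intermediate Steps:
O = 0 (O = (¼)*0 = 0)
P(X) = 6 (P(X) = -2*(-3) = 6)
v(D) = 6
u(z) = z*(6 + z) (u(z) = z*(z + 6) = z*(6 + z))
(45742 + u(322))/(w(-95, 232) + 369732) = (45742 + 322*(6 + 322))/(243 + 369732) = (45742 + 322*328)/369975 = (45742 + 105616)*(1/369975) = 151358*(1/369975) = 151358/369975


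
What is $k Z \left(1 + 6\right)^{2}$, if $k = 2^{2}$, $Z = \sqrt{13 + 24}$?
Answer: $196 \sqrt{37} \approx 1192.2$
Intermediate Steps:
$Z = \sqrt{37} \approx 6.0828$
$k = 4$
$k Z \left(1 + 6\right)^{2} = 4 \sqrt{37} \left(1 + 6\right)^{2} = 4 \sqrt{37} \cdot 7^{2} = 4 \sqrt{37} \cdot 49 = 196 \sqrt{37}$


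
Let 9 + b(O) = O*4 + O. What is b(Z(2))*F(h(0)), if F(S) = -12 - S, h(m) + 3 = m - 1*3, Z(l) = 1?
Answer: 24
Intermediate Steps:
h(m) = -6 + m (h(m) = -3 + (m - 1*3) = -3 + (m - 3) = -3 + (-3 + m) = -6 + m)
b(O) = -9 + 5*O (b(O) = -9 + (O*4 + O) = -9 + (4*O + O) = -9 + 5*O)
b(Z(2))*F(h(0)) = (-9 + 5*1)*(-12 - (-6 + 0)) = (-9 + 5)*(-12 - 1*(-6)) = -4*(-12 + 6) = -4*(-6) = 24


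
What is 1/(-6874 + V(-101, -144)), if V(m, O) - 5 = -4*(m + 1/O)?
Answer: -36/232739 ≈ -0.00015468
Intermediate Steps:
V(m, O) = 5 - 4*m - 4/O (V(m, O) = 5 - 4*(m + 1/O) = 5 + (-4*m - 4/O) = 5 - 4*m - 4/O)
1/(-6874 + V(-101, -144)) = 1/(-6874 + (5 - 4*(-101) - 4/(-144))) = 1/(-6874 + (5 + 404 - 4*(-1/144))) = 1/(-6874 + (5 + 404 + 1/36)) = 1/(-6874 + 14725/36) = 1/(-232739/36) = -36/232739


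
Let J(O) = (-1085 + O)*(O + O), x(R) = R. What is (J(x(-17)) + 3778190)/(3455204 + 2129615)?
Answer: 3815658/5584819 ≈ 0.68322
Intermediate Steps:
J(O) = 2*O*(-1085 + O) (J(O) = (-1085 + O)*(2*O) = 2*O*(-1085 + O))
(J(x(-17)) + 3778190)/(3455204 + 2129615) = (2*(-17)*(-1085 - 17) + 3778190)/(3455204 + 2129615) = (2*(-17)*(-1102) + 3778190)/5584819 = (37468 + 3778190)*(1/5584819) = 3815658*(1/5584819) = 3815658/5584819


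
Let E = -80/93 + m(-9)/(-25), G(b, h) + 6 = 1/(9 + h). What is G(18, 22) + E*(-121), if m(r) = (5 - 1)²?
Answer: 408173/2325 ≈ 175.56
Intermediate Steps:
m(r) = 16 (m(r) = 4² = 16)
G(b, h) = -6 + 1/(9 + h)
E = -3488/2325 (E = -80/93 + 16/(-25) = -80*1/93 + 16*(-1/25) = -80/93 - 16/25 = -3488/2325 ≈ -1.5002)
G(18, 22) + E*(-121) = (-53 - 6*22)/(9 + 22) - 3488/2325*(-121) = (-53 - 132)/31 + 422048/2325 = (1/31)*(-185) + 422048/2325 = -185/31 + 422048/2325 = 408173/2325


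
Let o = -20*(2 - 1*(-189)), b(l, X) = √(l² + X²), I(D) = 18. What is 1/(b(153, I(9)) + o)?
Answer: -3820/14568667 - 9*√293/14568667 ≈ -0.00027278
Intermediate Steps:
b(l, X) = √(X² + l²)
o = -3820 (o = -20*(2 + 189) = -20*191 = -3820)
1/(b(153, I(9)) + o) = 1/(√(18² + 153²) - 3820) = 1/(√(324 + 23409) - 3820) = 1/(√23733 - 3820) = 1/(9*√293 - 3820) = 1/(-3820 + 9*√293)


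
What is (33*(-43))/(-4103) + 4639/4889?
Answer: 2361028/1823597 ≈ 1.2947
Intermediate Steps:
(33*(-43))/(-4103) + 4639/4889 = -1419*(-1/4103) + 4639*(1/4889) = 129/373 + 4639/4889 = 2361028/1823597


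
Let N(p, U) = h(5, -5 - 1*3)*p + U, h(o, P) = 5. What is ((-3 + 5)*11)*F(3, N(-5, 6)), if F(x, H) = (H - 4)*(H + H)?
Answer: 19228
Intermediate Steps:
N(p, U) = U + 5*p (N(p, U) = 5*p + U = U + 5*p)
F(x, H) = 2*H*(-4 + H) (F(x, H) = (-4 + H)*(2*H) = 2*H*(-4 + H))
((-3 + 5)*11)*F(3, N(-5, 6)) = ((-3 + 5)*11)*(2*(6 + 5*(-5))*(-4 + (6 + 5*(-5)))) = (2*11)*(2*(6 - 25)*(-4 + (6 - 25))) = 22*(2*(-19)*(-4 - 19)) = 22*(2*(-19)*(-23)) = 22*874 = 19228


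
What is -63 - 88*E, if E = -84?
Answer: 7329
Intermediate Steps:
-63 - 88*E = -63 - 88*(-84) = -63 + 7392 = 7329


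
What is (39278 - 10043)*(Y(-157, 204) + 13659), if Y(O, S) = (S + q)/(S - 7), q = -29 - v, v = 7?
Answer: 78671121885/197 ≈ 3.9935e+8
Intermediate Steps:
q = -36 (q = -29 - 1*7 = -29 - 7 = -36)
Y(O, S) = (-36 + S)/(-7 + S) (Y(O, S) = (S - 36)/(S - 7) = (-36 + S)/(-7 + S))
(39278 - 10043)*(Y(-157, 204) + 13659) = (39278 - 10043)*((-36 + 204)/(-7 + 204) + 13659) = 29235*(168/197 + 13659) = 29235*(2690991/197) = 78671121885/197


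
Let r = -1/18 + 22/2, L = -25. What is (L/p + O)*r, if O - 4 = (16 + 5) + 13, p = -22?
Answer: 56539/132 ≈ 428.33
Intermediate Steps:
r = 197/18 (r = -1*1/18 + 22*(½) = -1/18 + 11 = 197/18 ≈ 10.944)
O = 38 (O = 4 + ((16 + 5) + 13) = 4 + (21 + 13) = 4 + 34 = 38)
(L/p + O)*r = (-25/(-22) + 38)*(197/18) = (-25*(-1/22) + 38)*(197/18) = (25/22 + 38)*(197/18) = (861/22)*(197/18) = 56539/132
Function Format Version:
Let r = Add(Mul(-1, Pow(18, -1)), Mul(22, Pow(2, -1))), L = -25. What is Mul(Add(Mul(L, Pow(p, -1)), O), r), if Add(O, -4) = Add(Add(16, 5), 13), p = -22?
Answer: Rational(56539, 132) ≈ 428.33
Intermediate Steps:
r = Rational(197, 18) (r = Add(Mul(-1, Rational(1, 18)), Mul(22, Rational(1, 2))) = Add(Rational(-1, 18), 11) = Rational(197, 18) ≈ 10.944)
O = 38 (O = Add(4, Add(Add(16, 5), 13)) = Add(4, Add(21, 13)) = Add(4, 34) = 38)
Mul(Add(Mul(L, Pow(p, -1)), O), r) = Mul(Add(Mul(-25, Pow(-22, -1)), 38), Rational(197, 18)) = Mul(Add(Mul(-25, Rational(-1, 22)), 38), Rational(197, 18)) = Mul(Add(Rational(25, 22), 38), Rational(197, 18)) = Mul(Rational(861, 22), Rational(197, 18)) = Rational(56539, 132)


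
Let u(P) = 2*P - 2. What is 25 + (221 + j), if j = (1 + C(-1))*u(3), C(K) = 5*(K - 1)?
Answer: 210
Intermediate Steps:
u(P) = -2 + 2*P
C(K) = -5 + 5*K (C(K) = 5*(-1 + K) = -5 + 5*K)
j = -36 (j = (1 + (-5 + 5*(-1)))*(-2 + 2*3) = (1 + (-5 - 5))*(-2 + 6) = (1 - 10)*4 = -9*4 = -36)
25 + (221 + j) = 25 + (221 - 36) = 25 + 185 = 210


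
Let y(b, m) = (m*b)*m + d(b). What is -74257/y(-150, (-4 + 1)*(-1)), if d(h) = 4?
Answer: 74257/1346 ≈ 55.169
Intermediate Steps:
y(b, m) = 4 + b*m**2 (y(b, m) = (m*b)*m + 4 = (b*m)*m + 4 = b*m**2 + 4 = 4 + b*m**2)
-74257/y(-150, (-4 + 1)*(-1)) = -74257/(4 - 150*(-4 + 1)**2) = -74257/(4 - 150*(-3*(-1))**2) = -74257/(4 - 150*3**2) = -74257/(4 - 150*9) = -74257/(4 - 1350) = -74257/(-1346) = -74257*(-1/1346) = 74257/1346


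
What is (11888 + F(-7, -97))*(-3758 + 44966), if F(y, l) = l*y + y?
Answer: 517572480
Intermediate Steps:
F(y, l) = y + l*y
(11888 + F(-7, -97))*(-3758 + 44966) = (11888 - 7*(1 - 97))*(-3758 + 44966) = (11888 - 7*(-96))*41208 = (11888 + 672)*41208 = 12560*41208 = 517572480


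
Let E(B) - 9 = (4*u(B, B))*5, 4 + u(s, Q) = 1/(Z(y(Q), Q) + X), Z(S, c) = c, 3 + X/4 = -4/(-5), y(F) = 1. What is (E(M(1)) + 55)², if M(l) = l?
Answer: 524176/1521 ≈ 344.63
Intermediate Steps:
X = -44/5 (X = -12 + 4*(-4/(-5)) = -12 + 4*(-4*(-⅕)) = -12 + 4*(⅘) = -12 + 16/5 = -44/5 ≈ -8.8000)
u(s, Q) = -4 + 1/(-44/5 + Q) (u(s, Q) = -4 + 1/(Q - 44/5) = -4 + 1/(-44/5 + Q))
E(B) = 9 + 20*(181 - 20*B)/(-44 + 5*B) (E(B) = 9 + (4*((181 - 20*B)/(-44 + 5*B)))*5 = 9 + (4*(181 - 20*B)/(-44 + 5*B))*5 = 9 + 20*(181 - 20*B)/(-44 + 5*B))
(E(M(1)) + 55)² = ((3224 - 355*1)/(-44 + 5*1) + 55)² = ((3224 - 355)/(-44 + 5) + 55)² = (2869/(-39) + 55)² = (-1/39*2869 + 55)² = (-2869/39 + 55)² = (-724/39)² = 524176/1521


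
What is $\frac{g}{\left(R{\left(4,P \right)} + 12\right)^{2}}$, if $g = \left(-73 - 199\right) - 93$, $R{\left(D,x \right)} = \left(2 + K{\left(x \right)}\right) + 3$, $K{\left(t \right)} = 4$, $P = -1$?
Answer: $- \frac{365}{441} \approx -0.82766$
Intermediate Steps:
$R{\left(D,x \right)} = 9$ ($R{\left(D,x \right)} = \left(2 + 4\right) + 3 = 6 + 3 = 9$)
$g = -365$ ($g = -272 - 93 = -365$)
$\frac{g}{\left(R{\left(4,P \right)} + 12\right)^{2}} = - \frac{365}{\left(9 + 12\right)^{2}} = - \frac{365}{21^{2}} = - \frac{365}{441}$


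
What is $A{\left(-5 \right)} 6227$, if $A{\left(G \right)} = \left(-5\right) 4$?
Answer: $-124540$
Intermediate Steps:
$A{\left(G \right)} = -20$
$A{\left(-5 \right)} 6227 = \left(-20\right) 6227 = -124540$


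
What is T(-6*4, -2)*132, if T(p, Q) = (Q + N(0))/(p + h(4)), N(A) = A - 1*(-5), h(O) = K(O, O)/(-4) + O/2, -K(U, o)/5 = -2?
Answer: -792/49 ≈ -16.163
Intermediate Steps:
K(U, o) = 10 (K(U, o) = -5*(-2) = 10)
h(O) = -5/2 + O/2 (h(O) = 10/(-4) + O/2 = 10*(-¼) + O*(½) = -5/2 + O/2)
N(A) = 5 + A (N(A) = A + 5 = 5 + A)
T(p, Q) = (5 + Q)/(-½ + p) (T(p, Q) = (Q + (5 + 0))/(p + (-5/2 + (½)*4)) = (Q + 5)/(p + (-5/2 + 2)) = (5 + Q)/(p - ½) = (5 + Q)/(-½ + p))
T(-6*4, -2)*132 = (2*(5 - 2)/(-1 + 2*(-6*4)))*132 = (2*3/(-1 + 2*(-24)))*132 = (2*3/(-1 - 48))*132 = (2*3/(-49))*132 = (2*(-1/49)*3)*132 = -6/49*132 = -792/49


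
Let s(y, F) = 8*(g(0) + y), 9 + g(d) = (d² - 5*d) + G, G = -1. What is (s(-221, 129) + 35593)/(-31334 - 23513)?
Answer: -33745/54847 ≈ -0.61526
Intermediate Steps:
g(d) = -10 + d² - 5*d (g(d) = -9 + ((d² - 5*d) - 1) = -9 + (-1 + d² - 5*d) = -10 + d² - 5*d)
s(y, F) = -80 + 8*y (s(y, F) = 8*((-10 + 0² - 5*0) + y) = 8*((-10 + 0 + 0) + y) = 8*(-10 + y) = -80 + 8*y)
(s(-221, 129) + 35593)/(-31334 - 23513) = ((-80 + 8*(-221)) + 35593)/(-31334 - 23513) = ((-80 - 1768) + 35593)/(-54847) = (-1848 + 35593)*(-1/54847) = 33745*(-1/54847) = -33745/54847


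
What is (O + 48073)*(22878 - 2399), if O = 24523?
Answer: 1486693484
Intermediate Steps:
(O + 48073)*(22878 - 2399) = (24523 + 48073)*(22878 - 2399) = 72596*20479 = 1486693484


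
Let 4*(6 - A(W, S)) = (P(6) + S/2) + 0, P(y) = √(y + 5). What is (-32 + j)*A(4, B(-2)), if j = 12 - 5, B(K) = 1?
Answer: -1175/8 + 25*√11/4 ≈ -126.15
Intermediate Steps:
P(y) = √(5 + y)
A(W, S) = 6 - √11/4 - S/8 (A(W, S) = 6 - ((√(5 + 6) + S/2) + 0)/4 = 6 - ((√11 + S*(½)) + 0)/4 = 6 - ((√11 + S/2) + 0)/4 = 6 - (√11 + S/2)/4 = 6 + (-√11/4 - S/8) = 6 - √11/4 - S/8)
j = 7
(-32 + j)*A(4, B(-2)) = (-32 + 7)*(6 - √11/4 - ⅛*1) = -25*(6 - √11/4 - ⅛) = -25*(47/8 - √11/4) = -1175/8 + 25*√11/4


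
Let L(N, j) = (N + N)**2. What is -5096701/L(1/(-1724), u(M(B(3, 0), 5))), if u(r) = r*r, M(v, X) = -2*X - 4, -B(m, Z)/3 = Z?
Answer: -3787073097844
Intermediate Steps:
B(m, Z) = -3*Z
M(v, X) = -4 - 2*X
u(r) = r**2
L(N, j) = 4*N**2 (L(N, j) = (2*N)**2 = 4*N**2)
-5096701/L(1/(-1724), u(M(B(3, 0), 5))) = -5096701/(4*(1/(-1724))**2) = -5096701/(4*(-1/1724)**2) = -5096701/(4*(1/2972176)) = -5096701/1/743044 = -5096701*743044 = -3787073097844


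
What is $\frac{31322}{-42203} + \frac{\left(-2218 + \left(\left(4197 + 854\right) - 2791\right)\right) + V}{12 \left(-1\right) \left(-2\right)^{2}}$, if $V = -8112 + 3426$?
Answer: $\frac{16207273}{168812} \approx 96.008$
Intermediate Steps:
$V = -4686$
$\frac{31322}{-42203} + \frac{\left(-2218 + \left(\left(4197 + 854\right) - 2791\right)\right) + V}{12 \left(-1\right) \left(-2\right)^{2}} = \frac{31322}{-42203} + \frac{\left(-2218 + \left(\left(4197 + 854\right) - 2791\right)\right) - 4686}{12 \left(-1\right) \left(-2\right)^{2}} = 31322 \left(- \frac{1}{42203}\right) + \frac{\left(-2218 + \left(5051 - 2791\right)\right) - 4686}{\left(-12\right) 4} = - \frac{31322}{42203} + \frac{\left(-2218 + 2260\right) - 4686}{-48} = - \frac{31322}{42203} + \left(42 - 4686\right) \left(- \frac{1}{48}\right) = - \frac{31322}{42203} - - \frac{387}{4} = - \frac{31322}{42203} + \frac{387}{4} = \frac{16207273}{168812}$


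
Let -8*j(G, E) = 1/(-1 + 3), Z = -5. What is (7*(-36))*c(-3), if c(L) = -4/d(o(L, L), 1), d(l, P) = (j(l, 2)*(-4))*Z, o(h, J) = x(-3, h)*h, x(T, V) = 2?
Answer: -4032/5 ≈ -806.40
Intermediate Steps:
j(G, E) = -1/16 (j(G, E) = -1/(8*(-1 + 3)) = -⅛/2 = -⅛*½ = -1/16)
o(h, J) = 2*h
d(l, P) = -5/4 (d(l, P) = -1/16*(-4)*(-5) = (¼)*(-5) = -5/4)
c(L) = 16/5 (c(L) = -4/(-5/4) = -4*(-⅘) = 16/5)
(7*(-36))*c(-3) = (7*(-36))*(16/5) = -252*16/5 = -4032/5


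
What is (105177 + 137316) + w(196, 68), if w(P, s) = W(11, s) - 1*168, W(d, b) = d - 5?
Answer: 242331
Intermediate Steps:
W(d, b) = -5 + d
w(P, s) = -162 (w(P, s) = (-5 + 11) - 1*168 = 6 - 168 = -162)
(105177 + 137316) + w(196, 68) = (105177 + 137316) - 162 = 242493 - 162 = 242331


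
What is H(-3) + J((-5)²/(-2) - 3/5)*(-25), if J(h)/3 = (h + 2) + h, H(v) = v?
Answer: 1812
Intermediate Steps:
J(h) = 6 + 6*h (J(h) = 3*((h + 2) + h) = 3*((2 + h) + h) = 3*(2 + 2*h) = 6 + 6*h)
H(-3) + J((-5)²/(-2) - 3/5)*(-25) = -3 + (6 + 6*((-5)²/(-2) - 3/5))*(-25) = -3 + (6 + 6*(25*(-½) - 3*⅕))*(-25) = -3 + (6 + 6*(-25/2 - ⅗))*(-25) = -3 + (6 + 6*(-131/10))*(-25) = -3 + (6 - 393/5)*(-25) = -3 - 363/5*(-25) = -3 + 1815 = 1812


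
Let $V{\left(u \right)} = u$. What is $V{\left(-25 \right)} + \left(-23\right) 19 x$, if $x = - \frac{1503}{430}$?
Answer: $\frac{646061}{430} \approx 1502.5$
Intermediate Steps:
$x = - \frac{1503}{430}$ ($x = \left(-1503\right) \frac{1}{430} = - \frac{1503}{430} \approx -3.4953$)
$V{\left(-25 \right)} + \left(-23\right) 19 x = -25 + \left(-23\right) 19 \left(- \frac{1503}{430}\right) = -25 - - \frac{656811}{430} = -25 + \frac{656811}{430} = \frac{646061}{430}$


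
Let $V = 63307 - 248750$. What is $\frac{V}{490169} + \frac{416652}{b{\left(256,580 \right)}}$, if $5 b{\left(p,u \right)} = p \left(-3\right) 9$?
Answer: $- \frac{85202604413}{282337344} \approx -301.78$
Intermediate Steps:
$V = -185443$ ($V = 63307 - 248750 = -185443$)
$b{\left(p,u \right)} = - \frac{27 p}{5}$ ($b{\left(p,u \right)} = \frac{p \left(-3\right) 9}{5} = \frac{- 3 p 9}{5} = \frac{\left(-27\right) p}{5} = - \frac{27 p}{5}$)
$\frac{V}{490169} + \frac{416652}{b{\left(256,580 \right)}} = - \frac{185443}{490169} + \frac{416652}{\left(- \frac{27}{5}\right) 256} = \left(-185443\right) \frac{1}{490169} + \frac{416652}{- \frac{6912}{5}} = - \frac{185443}{490169} + 416652 \left(- \frac{5}{6912}\right) = - \frac{185443}{490169} - \frac{173605}{576} = - \frac{85202604413}{282337344}$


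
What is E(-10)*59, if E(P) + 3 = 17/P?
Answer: -2773/10 ≈ -277.30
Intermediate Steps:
E(P) = -3 + 17/P
E(-10)*59 = (-3 + 17/(-10))*59 = (-3 + 17*(-⅒))*59 = (-3 - 17/10)*59 = -47/10*59 = -2773/10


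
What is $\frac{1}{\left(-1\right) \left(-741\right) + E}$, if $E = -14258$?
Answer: $- \frac{1}{13517} \approx -7.3981 \cdot 10^{-5}$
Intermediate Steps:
$\frac{1}{\left(-1\right) \left(-741\right) + E} = \frac{1}{\left(-1\right) \left(-741\right) - 14258} = \frac{1}{741 - 14258} = \frac{1}{-13517} = - \frac{1}{13517}$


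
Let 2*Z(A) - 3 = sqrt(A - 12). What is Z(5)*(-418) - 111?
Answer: -738 - 209*I*sqrt(7) ≈ -738.0 - 552.96*I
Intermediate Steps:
Z(A) = 3/2 + sqrt(-12 + A)/2 (Z(A) = 3/2 + sqrt(A - 12)/2 = 3/2 + sqrt(-12 + A)/2)
Z(5)*(-418) - 111 = (3/2 + sqrt(-12 + 5)/2)*(-418) - 111 = (3/2 + sqrt(-7)/2)*(-418) - 111 = (3/2 + (I*sqrt(7))/2)*(-418) - 111 = (3/2 + I*sqrt(7)/2)*(-418) - 111 = (-627 - 209*I*sqrt(7)) - 111 = -738 - 209*I*sqrt(7)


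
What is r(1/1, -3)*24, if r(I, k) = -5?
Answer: -120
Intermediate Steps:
r(1/1, -3)*24 = -5*24 = -120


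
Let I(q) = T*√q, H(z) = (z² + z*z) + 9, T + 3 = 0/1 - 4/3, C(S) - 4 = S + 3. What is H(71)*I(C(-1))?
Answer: -131183*√6/3 ≈ -1.0711e+5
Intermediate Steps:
C(S) = 7 + S (C(S) = 4 + (S + 3) = 4 + (3 + S) = 7 + S)
T = -13/3 (T = -3 + (0/1 - 4/3) = -3 + (0*1 - 4*⅓) = -3 + (0 - 4/3) = -3 - 4/3 = -13/3 ≈ -4.3333)
H(z) = 9 + 2*z² (H(z) = (z² + z²) + 9 = 2*z² + 9 = 9 + 2*z²)
I(q) = -13*√q/3
H(71)*I(C(-1)) = (9 + 2*71²)*(-13*√(7 - 1)/3) = (9 + 2*5041)*(-13*√6/3) = (9 + 10082)*(-13*√6/3) = 10091*(-13*√6/3) = -131183*√6/3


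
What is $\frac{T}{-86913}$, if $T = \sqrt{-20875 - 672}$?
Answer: $- \frac{i \sqrt{21547}}{86913} \approx - 0.0016889 i$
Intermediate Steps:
$T = i \sqrt{21547}$ ($T = \sqrt{-21547} = i \sqrt{21547} \approx 146.79 i$)
$\frac{T}{-86913} = \frac{i \sqrt{21547}}{-86913} = i \sqrt{21547} \left(- \frac{1}{86913}\right) = - \frac{i \sqrt{21547}}{86913}$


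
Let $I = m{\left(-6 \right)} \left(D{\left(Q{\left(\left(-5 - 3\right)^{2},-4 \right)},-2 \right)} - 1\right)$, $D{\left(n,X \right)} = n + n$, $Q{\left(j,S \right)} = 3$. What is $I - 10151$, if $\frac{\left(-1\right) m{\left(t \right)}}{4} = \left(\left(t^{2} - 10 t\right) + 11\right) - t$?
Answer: $-12411$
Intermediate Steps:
$D{\left(n,X \right)} = 2 n$
$m{\left(t \right)} = -44 - 4 t^{2} + 44 t$ ($m{\left(t \right)} = - 4 \left(\left(\left(t^{2} - 10 t\right) + 11\right) - t\right) = - 4 \left(\left(11 + t^{2} - 10 t\right) - t\right) = - 4 \left(11 + t^{2} - 11 t\right) = -44 - 4 t^{2} + 44 t$)
$I = -2260$ ($I = \left(-44 - 4 \left(-6\right)^{2} + 44 \left(-6\right)\right) \left(2 \cdot 3 - 1\right) = \left(-44 - 144 - 264\right) \left(6 - 1\right) = \left(-44 - 144 - 264\right) 5 = \left(-452\right) 5 = -2260$)
$I - 10151 = -2260 - 10151 = -12411$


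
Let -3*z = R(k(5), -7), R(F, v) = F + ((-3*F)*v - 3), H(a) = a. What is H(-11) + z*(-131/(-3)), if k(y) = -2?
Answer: 6058/9 ≈ 673.11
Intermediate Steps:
R(F, v) = -3 + F - 3*F*v (R(F, v) = F + (-3*F*v - 3) = F + (-3 - 3*F*v) = -3 + F - 3*F*v)
z = 47/3 (z = -(-3 - 2 - 3*(-2)*(-7))/3 = -(-3 - 2 - 42)/3 = -⅓*(-47) = 47/3 ≈ 15.667)
H(-11) + z*(-131/(-3)) = -11 + 47*(-131/(-3))/3 = -11 + 47*(-131*(-⅓))/3 = -11 + (47/3)*(131/3) = -11 + 6157/9 = 6058/9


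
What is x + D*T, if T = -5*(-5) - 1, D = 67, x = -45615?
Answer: -44007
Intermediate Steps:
T = 24 (T = 25 - 1 = 24)
x + D*T = -45615 + 67*24 = -45615 + 1608 = -44007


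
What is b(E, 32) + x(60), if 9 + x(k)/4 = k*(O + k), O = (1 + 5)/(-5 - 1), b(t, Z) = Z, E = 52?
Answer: 14156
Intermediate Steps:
O = -1 (O = 6/(-6) = 6*(-1/6) = -1)
x(k) = -36 + 4*k*(-1 + k) (x(k) = -36 + 4*(k*(-1 + k)) = -36 + 4*k*(-1 + k))
b(E, 32) + x(60) = 32 + (-36 - 4*60 + 4*60**2) = 32 + (-36 - 240 + 4*3600) = 32 + (-36 - 240 + 14400) = 32 + 14124 = 14156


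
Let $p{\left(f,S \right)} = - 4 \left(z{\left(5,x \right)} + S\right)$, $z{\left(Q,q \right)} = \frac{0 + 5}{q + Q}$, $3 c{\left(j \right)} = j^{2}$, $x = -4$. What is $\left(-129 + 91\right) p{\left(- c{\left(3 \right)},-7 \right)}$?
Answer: $-304$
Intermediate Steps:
$c{\left(j \right)} = \frac{j^{2}}{3}$
$z{\left(Q,q \right)} = \frac{5}{Q + q}$
$p{\left(f,S \right)} = -20 - 4 S$ ($p{\left(f,S \right)} = - 4 \left(\frac{5}{5 - 4} + S\right) = - 4 \left(\frac{5}{1} + S\right) = - 4 \left(5 \cdot 1 + S\right) = - 4 \left(5 + S\right) = -20 - 4 S$)
$\left(-129 + 91\right) p{\left(- c{\left(3 \right)},-7 \right)} = \left(-129 + 91\right) \left(-20 - -28\right) = - 38 \left(-20 + 28\right) = \left(-38\right) 8 = -304$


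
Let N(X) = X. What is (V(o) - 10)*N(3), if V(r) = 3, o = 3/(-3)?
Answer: -21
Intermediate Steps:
o = -1 (o = 3*(-⅓) = -1)
(V(o) - 10)*N(3) = (3 - 10)*3 = -7*3 = -21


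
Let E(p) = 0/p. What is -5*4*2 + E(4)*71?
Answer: -40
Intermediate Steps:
E(p) = 0
-5*4*2 + E(4)*71 = -5*4*2 + 0*71 = -20*2 + 0 = -40 + 0 = -40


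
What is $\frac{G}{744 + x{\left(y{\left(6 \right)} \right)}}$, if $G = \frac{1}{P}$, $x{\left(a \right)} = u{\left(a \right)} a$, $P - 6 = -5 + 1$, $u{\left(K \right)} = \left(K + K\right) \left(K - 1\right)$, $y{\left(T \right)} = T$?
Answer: $\frac{1}{2208} \approx 0.0004529$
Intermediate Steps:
$u{\left(K \right)} = 2 K \left(-1 + K\right)$
$P = 2$ ($P = 6 + \left(-5 + 1\right) = 6 - 4 = 2$)
$x{\left(a \right)} = 2 a^{2} \left(-1 + a\right)$ ($x{\left(a \right)} = 2 a \left(-1 + a\right) a = 2 a^{2} \left(-1 + a\right)$)
$G = \frac{1}{2} \approx 0.5$
$\frac{G}{744 + x{\left(y{\left(6 \right)} \right)}} = \frac{1}{2 \left(744 + 2 \cdot 6^{2} \left(-1 + 6\right)\right)} = \frac{1}{2 \left(744 + 2 \cdot 36 \cdot 5\right)} = \frac{1}{2 \left(744 + 360\right)} = \frac{1}{2 \cdot 1104} = \frac{1}{2} \cdot \frac{1}{1104} = \frac{1}{2208}$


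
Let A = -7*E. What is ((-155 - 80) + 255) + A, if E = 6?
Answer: -22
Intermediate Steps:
A = -42 (A = -7*6 = -42)
((-155 - 80) + 255) + A = ((-155 - 80) + 255) - 42 = (-235 + 255) - 42 = 20 - 42 = -22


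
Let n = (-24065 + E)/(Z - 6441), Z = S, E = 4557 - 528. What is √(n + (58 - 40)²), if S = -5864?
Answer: 2*√12326090770/12305 ≈ 18.045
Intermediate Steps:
E = 4029
Z = -5864
n = 20036/12305 (n = (-24065 + 4029)/(-5864 - 6441) = -20036/(-12305) = -20036*(-1/12305) = 20036/12305 ≈ 1.6283)
√(n + (58 - 40)²) = √(20036/12305 + (58 - 40)²) = √(20036/12305 + 18²) = √(20036/12305 + 324) = √(4006856/12305) = 2*√12326090770/12305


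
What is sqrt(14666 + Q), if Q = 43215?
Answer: sqrt(57881) ≈ 240.58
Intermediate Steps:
sqrt(14666 + Q) = sqrt(14666 + 43215) = sqrt(57881)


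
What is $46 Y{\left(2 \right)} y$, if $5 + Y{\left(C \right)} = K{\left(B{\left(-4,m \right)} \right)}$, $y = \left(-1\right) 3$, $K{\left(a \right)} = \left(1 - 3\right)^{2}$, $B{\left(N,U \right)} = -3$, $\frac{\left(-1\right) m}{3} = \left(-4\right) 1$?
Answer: $138$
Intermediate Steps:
$m = 12$ ($m = - 3 \left(\left(-4\right) 1\right) = \left(-3\right) \left(-4\right) = 12$)
$K{\left(a \right)} = 4$ ($K{\left(a \right)} = \left(-2\right)^{2} = 4$)
$y = -3$
$Y{\left(C \right)} = -1$ ($Y{\left(C \right)} = -5 + 4 = -1$)
$46 Y{\left(2 \right)} y = 46 \left(-1\right) \left(-3\right) = \left(-46\right) \left(-3\right) = 138$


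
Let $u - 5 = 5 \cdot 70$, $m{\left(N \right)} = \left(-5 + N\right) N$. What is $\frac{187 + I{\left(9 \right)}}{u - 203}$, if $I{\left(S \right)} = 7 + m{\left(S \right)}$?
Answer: $\frac{115}{76} \approx 1.5132$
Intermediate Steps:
$m{\left(N \right)} = N \left(-5 + N\right)$
$u = 355$ ($u = 5 + 5 \cdot 70 = 5 + 350 = 355$)
$I{\left(S \right)} = 7 + S \left(-5 + S\right)$
$\frac{187 + I{\left(9 \right)}}{u - 203} = \frac{187 + \left(7 + 9 \left(-5 + 9\right)\right)}{355 - 203} = \frac{187 + \left(7 + 9 \cdot 4\right)}{152} = \left(187 + \left(7 + 36\right)\right) \frac{1}{152} = \left(187 + 43\right) \frac{1}{152} = 230 \cdot \frac{1}{152} = \frac{115}{76}$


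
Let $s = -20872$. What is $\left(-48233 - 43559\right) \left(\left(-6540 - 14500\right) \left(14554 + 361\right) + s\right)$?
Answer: $28807310269824$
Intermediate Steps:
$\left(-48233 - 43559\right) \left(\left(-6540 - 14500\right) \left(14554 + 361\right) + s\right) = \left(-48233 - 43559\right) \left(\left(-6540 - 14500\right) \left(14554 + 361\right) - 20872\right) = - 91792 \left(\left(-21040\right) 14915 - 20872\right) = - 91792 \left(-313811600 - 20872\right) = \left(-91792\right) \left(-313832472\right) = 28807310269824$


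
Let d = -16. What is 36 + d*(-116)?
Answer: 1892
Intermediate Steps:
36 + d*(-116) = 36 - 16*(-116) = 36 + 1856 = 1892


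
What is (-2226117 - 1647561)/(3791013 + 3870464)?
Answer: -3873678/7661477 ≈ -0.50560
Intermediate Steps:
(-2226117 - 1647561)/(3791013 + 3870464) = -3873678/7661477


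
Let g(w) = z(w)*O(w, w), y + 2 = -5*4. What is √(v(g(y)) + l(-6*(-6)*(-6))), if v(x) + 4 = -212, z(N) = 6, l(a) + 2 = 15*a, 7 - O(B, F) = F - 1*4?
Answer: I*√3458 ≈ 58.805*I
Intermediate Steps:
O(B, F) = 11 - F (O(B, F) = 7 - (F - 1*4) = 7 - (F - 4) = 7 - (-4 + F) = 7 + (4 - F) = 11 - F)
l(a) = -2 + 15*a
y = -22 (y = -2 - 5*4 = -2 - 20 = -22)
g(w) = 66 - 6*w (g(w) = 6*(11 - w) = 66 - 6*w)
v(x) = -216 (v(x) = -4 - 212 = -216)
√(v(g(y)) + l(-6*(-6)*(-6))) = √(-216 + (-2 + 15*(-6*(-6)*(-6)))) = √(-216 + (-2 + 15*(36*(-6)))) = √(-216 + (-2 + 15*(-216))) = √(-216 + (-2 - 3240)) = √(-216 - 3242) = √(-3458) = I*√3458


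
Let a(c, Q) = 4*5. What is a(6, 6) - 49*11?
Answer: -519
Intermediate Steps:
a(c, Q) = 20
a(6, 6) - 49*11 = 20 - 49*11 = 20 - 539 = -519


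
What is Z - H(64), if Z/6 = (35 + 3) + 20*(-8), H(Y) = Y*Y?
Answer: -4828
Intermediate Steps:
H(Y) = Y²
Z = -732 (Z = 6*((35 + 3) + 20*(-8)) = 6*(38 - 160) = 6*(-122) = -732)
Z - H(64) = -732 - 1*64² = -732 - 1*4096 = -732 - 4096 = -4828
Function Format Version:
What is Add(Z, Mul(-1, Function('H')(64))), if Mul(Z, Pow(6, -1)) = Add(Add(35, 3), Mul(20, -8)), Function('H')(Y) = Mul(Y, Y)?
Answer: -4828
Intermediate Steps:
Function('H')(Y) = Pow(Y, 2)
Z = -732 (Z = Mul(6, Add(Add(35, 3), Mul(20, -8))) = Mul(6, Add(38, -160)) = Mul(6, -122) = -732)
Add(Z, Mul(-1, Function('H')(64))) = Add(-732, Mul(-1, Pow(64, 2))) = Add(-732, Mul(-1, 4096)) = Add(-732, -4096) = -4828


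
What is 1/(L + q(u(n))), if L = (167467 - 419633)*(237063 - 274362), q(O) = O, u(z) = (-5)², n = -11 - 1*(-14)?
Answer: 1/9405539659 ≈ 1.0632e-10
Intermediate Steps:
n = 3 (n = -11 + 14 = 3)
u(z) = 25
L = 9405539634 (L = -252166*(-37299) = 9405539634)
1/(L + q(u(n))) = 1/(9405539634 + 25) = 1/9405539659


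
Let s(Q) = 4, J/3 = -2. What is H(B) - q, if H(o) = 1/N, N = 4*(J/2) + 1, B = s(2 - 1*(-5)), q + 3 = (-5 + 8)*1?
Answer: -1/11 ≈ -0.090909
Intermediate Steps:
J = -6 (J = 3*(-2) = -6)
q = 0 (q = -3 + (-5 + 8)*1 = -3 + 3*1 = -3 + 3 = 0)
B = 4
N = -11 (N = 4*(-6/2) + 1 = 4*(-6*1/2) + 1 = 4*(-3) + 1 = -12 + 1 = -11)
H(o) = -1/11 (H(o) = 1/(-11) = -1/11)
H(B) - q = -1/11 - 1*0 = -1/11 + 0 = -1/11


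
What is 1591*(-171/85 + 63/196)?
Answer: -6400593/2380 ≈ -2689.3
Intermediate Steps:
1591*(-171/85 + 63/196) = 1591*(-171*1/85 + 63*(1/196)) = 1591*(-171/85 + 9/28) = 1591*(-4023/2380) = -6400593/2380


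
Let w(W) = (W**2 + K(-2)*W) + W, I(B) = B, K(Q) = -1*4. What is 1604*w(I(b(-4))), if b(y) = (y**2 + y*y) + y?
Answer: 1122800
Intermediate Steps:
K(Q) = -4
b(y) = y + 2*y**2 (b(y) = (y**2 + y**2) + y = 2*y**2 + y = y + 2*y**2)
w(W) = W**2 - 3*W (w(W) = (W**2 - 4*W) + W = W**2 - 3*W)
1604*w(I(b(-4))) = 1604*((-4*(1 + 2*(-4)))*(-3 - 4*(1 + 2*(-4)))) = 1604*((-4*(1 - 8))*(-3 - 4*(1 - 8))) = 1604*((-4*(-7))*(-3 - 4*(-7))) = 1604*(28*(-3 + 28)) = 1604*(28*25) = 1604*700 = 1122800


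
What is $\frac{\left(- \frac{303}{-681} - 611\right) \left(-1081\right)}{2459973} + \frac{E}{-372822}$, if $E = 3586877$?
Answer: $- \frac{216344981087555}{23132108468218} \approx -9.3526$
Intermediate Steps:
$\frac{\left(- \frac{303}{-681} - 611\right) \left(-1081\right)}{2459973} + \frac{E}{-372822} = \frac{\left(- \frac{303}{-681} - 611\right) \left(-1081\right)}{2459973} + \frac{3586877}{-372822} = \left(\left(-303\right) \left(- \frac{1}{681}\right) - 611\right) \left(-1081\right) \frac{1}{2459973} + 3586877 \left(- \frac{1}{372822}\right) = \left(\frac{101}{227} - 611\right) \left(-1081\right) \frac{1}{2459973} - \frac{3586877}{372822} = \left(- \frac{138596}{227}\right) \left(-1081\right) \frac{1}{2459973} - \frac{3586877}{372822} = \frac{149822276}{227} \cdot \frac{1}{2459973} - \frac{3586877}{372822} = \frac{149822276}{558413871} - \frac{3586877}{372822} = - \frac{216344981087555}{23132108468218}$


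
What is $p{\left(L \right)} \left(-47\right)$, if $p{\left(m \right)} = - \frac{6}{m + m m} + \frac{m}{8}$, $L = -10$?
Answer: $\frac{3713}{60} \approx 61.883$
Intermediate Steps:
$p{\left(m \right)} = - \frac{6}{m + m^{2}} + \frac{m}{8}$ ($p{\left(m \right)} = - \frac{6}{m + m^{2}} + m \frac{1}{8} = - \frac{6}{m + m^{2}} + \frac{m}{8}$)
$p{\left(L \right)} \left(-47\right) = \frac{-48 + \left(-10\right)^{2} + \left(-10\right)^{3}}{8 \left(-10\right) \left(1 - 10\right)} \left(-47\right) = \frac{1}{8} \left(- \frac{1}{10}\right) \frac{1}{-9} \left(-48 + 100 - 1000\right) \left(-47\right) = \frac{1}{8} \left(- \frac{1}{10}\right) \left(- \frac{1}{9}\right) \left(-948\right) \left(-47\right) = \left(- \frac{79}{60}\right) \left(-47\right) = \frac{3713}{60}$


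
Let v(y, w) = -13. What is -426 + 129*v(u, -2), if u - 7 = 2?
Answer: -2103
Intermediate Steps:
u = 9 (u = 7 + 2 = 9)
-426 + 129*v(u, -2) = -426 + 129*(-13) = -426 - 1677 = -2103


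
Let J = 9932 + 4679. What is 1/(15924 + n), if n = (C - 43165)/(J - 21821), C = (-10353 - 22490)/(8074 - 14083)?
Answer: 21662445/345082447001 ≈ 6.2775e-5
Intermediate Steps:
J = 14611
C = 32843/6009 (C = -32843/(-6009) = -32843*(-1/6009) = 32843/6009 ≈ 5.4656)
n = 129672821/21662445 (n = (32843/6009 - 43165)/(14611 - 21821) = -259345642/6009/(-7210) = -259345642/6009*(-1/7210) = 129672821/21662445 ≈ 5.9861)
1/(15924 + n) = 1/(15924 + 129672821/21662445) = 1/(345082447001/21662445) = 21662445/345082447001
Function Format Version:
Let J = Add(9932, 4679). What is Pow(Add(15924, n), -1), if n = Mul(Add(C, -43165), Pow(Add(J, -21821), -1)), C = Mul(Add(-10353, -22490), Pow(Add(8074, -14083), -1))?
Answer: Rational(21662445, 345082447001) ≈ 6.2775e-5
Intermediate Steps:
J = 14611
C = Rational(32843, 6009) (C = Mul(-32843, Pow(-6009, -1)) = Mul(-32843, Rational(-1, 6009)) = Rational(32843, 6009) ≈ 5.4656)
n = Rational(129672821, 21662445) (n = Mul(Add(Rational(32843, 6009), -43165), Pow(Add(14611, -21821), -1)) = Mul(Rational(-259345642, 6009), Pow(-7210, -1)) = Mul(Rational(-259345642, 6009), Rational(-1, 7210)) = Rational(129672821, 21662445) ≈ 5.9861)
Pow(Add(15924, n), -1) = Pow(Add(15924, Rational(129672821, 21662445)), -1) = Pow(Rational(345082447001, 21662445), -1) = Rational(21662445, 345082447001)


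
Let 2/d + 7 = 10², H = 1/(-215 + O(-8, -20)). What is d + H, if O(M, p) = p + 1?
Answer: 125/7254 ≈ 0.017232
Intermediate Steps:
O(M, p) = 1 + p
H = -1/234 (H = 1/(-215 + (1 - 20)) = 1/(-215 - 19) = 1/(-234) = -1/234 ≈ -0.0042735)
d = 2/93 (d = 2/(-7 + 10²) = 2/(-7 + 100) = 2/93 ≈ 0.021505)
d + H = 2/93 - 1/234 = 125/7254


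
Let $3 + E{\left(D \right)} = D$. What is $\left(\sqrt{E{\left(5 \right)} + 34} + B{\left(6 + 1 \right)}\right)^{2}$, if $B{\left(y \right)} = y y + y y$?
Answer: $10816$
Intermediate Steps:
$E{\left(D \right)} = -3 + D$
$B{\left(y \right)} = 2 y^{2}$ ($B{\left(y \right)} = y^{2} + y^{2} = 2 y^{2}$)
$\left(\sqrt{E{\left(5 \right)} + 34} + B{\left(6 + 1 \right)}\right)^{2} = \left(\sqrt{\left(-3 + 5\right) + 34} + 2 \left(6 + 1\right)^{2}\right)^{2} = \left(\sqrt{2 + 34} + 2 \cdot 7^{2}\right)^{2} = \left(\sqrt{36} + 2 \cdot 49\right)^{2} = \left(6 + 98\right)^{2} = 104^{2} = 10816$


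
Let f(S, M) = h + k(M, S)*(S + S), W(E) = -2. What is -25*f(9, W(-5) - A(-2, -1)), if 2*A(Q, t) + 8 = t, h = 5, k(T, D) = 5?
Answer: -2375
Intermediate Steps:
A(Q, t) = -4 + t/2
f(S, M) = 5 + 10*S (f(S, M) = 5 + 5*(S + S) = 5 + 5*(2*S) = 5 + 10*S)
-25*f(9, W(-5) - A(-2, -1)) = -25*(5 + 10*9) = -25*(5 + 90) = -25*95 = -2375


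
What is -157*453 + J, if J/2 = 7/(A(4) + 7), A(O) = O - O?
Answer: -71119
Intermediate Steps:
A(O) = 0
J = 2 (J = 2*(7/(0 + 7)) = 2*(7/7) = 2*(7*(1/7)) = 2*1 = 2)
-157*453 + J = -157*453 + 2 = -71121 + 2 = -71119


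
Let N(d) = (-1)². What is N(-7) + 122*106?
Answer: 12933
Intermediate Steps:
N(d) = 1
N(-7) + 122*106 = 1 + 122*106 = 1 + 12932 = 12933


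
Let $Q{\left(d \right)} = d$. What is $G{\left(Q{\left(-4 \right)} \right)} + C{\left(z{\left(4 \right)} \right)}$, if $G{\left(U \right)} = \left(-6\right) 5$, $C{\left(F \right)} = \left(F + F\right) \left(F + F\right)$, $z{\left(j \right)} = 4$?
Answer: $34$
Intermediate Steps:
$C{\left(F \right)} = 4 F^{2}$ ($C{\left(F \right)} = 2 F 2 F = 4 F^{2}$)
$G{\left(U \right)} = -30$
$G{\left(Q{\left(-4 \right)} \right)} + C{\left(z{\left(4 \right)} \right)} = -30 + 4 \cdot 4^{2} = -30 + 4 \cdot 16 = -30 + 64 = 34$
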